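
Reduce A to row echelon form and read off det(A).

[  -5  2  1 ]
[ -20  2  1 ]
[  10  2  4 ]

det(A) = 90

Forward elimination:
R2 <- R2 - (4)*R1:  [  0  -6  -3 ]
R3 <- R3 - (-2)*R1:  [ 0  6  6 ]
R3 <- R3 - (-1)*R2:  [ 0  0  3 ]
Upper-triangular form:
[ -5   2   1 ]
[  0  -6  -3 ]
[  0   0   3 ]
det(A) = (-1)^0 * (-5) * (-6) * (3) = 90  (0 row swaps -> sign +1)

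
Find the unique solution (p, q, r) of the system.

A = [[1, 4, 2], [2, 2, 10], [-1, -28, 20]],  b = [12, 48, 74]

Forward elimination on [A|b]:
R2 <- R2 - (2)*R1:  [  0  -6   6  24 ]
R3 <- R3 - (-1)*R1:  [   0  -24   22   86 ]
R3 <- R3 - (4)*R2:  [   0    0   -2  -10 ]
Row echelon form:
[ 1   4   2  |   12 ]
[ 0  -6   6  |   24 ]
[ 0   0  -2  |  -10 ]
Back-substitution:
r = (-10) / -2 = 5
q = (24 - (6)*(5)) / -6 = 1
p = (12 - (4)*(1) - (2)*(5)) / 1 = -2

(-2, 1, 5)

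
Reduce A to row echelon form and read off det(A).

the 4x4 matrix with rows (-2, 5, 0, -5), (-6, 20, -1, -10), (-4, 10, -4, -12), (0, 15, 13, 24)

Forward elimination:
R2 <- R2 - (3)*R1:  [  0   5  -1   5 ]
R3 <- R3 - (2)*R1:  [  0   0  -4  -2 ]
R4 <- R4 - (3)*R2:  [  0   0  16   9 ]
R4 <- R4 - (-4)*R3:  [ 0  0  0  1 ]
Upper-triangular form:
[ -2  5   0  -5 ]
[  0  5  -1   5 ]
[  0  0  -4  -2 ]
[  0  0   0   1 ]
det(A) = (-1)^0 * (-2) * (5) * (-4) * (1) = 40  (0 row swaps -> sign +1)

det(A) = 40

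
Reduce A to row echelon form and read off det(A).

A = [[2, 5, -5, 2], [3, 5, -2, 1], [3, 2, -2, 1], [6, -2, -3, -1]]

det(A) = -87

Forward elimination:
R2 <- R2 - (3/2)*R1:  [    0  -5/2  11/2    -2 ]
R3 <- R3 - (3/2)*R1:  [     0  -11/2   11/2     -2 ]
R4 <- R4 - (3)*R1:  [   0  -17   12   -7 ]
R3 <- R3 - (11/5)*R2:  [     0      0  -33/5   12/5 ]
R4 <- R4 - (34/5)*R2:  [      0       0  -127/5    33/5 ]
R4 <- R4 - (127/33)*R3:  [      0       0       0  -29/11 ]
Upper-triangular form:
[ 2     5     -5       2 ]
[ 0  -5/2   11/2      -2 ]
[ 0     0  -33/5    12/5 ]
[ 0     0      0  -29/11 ]
det(A) = (-1)^0 * (2) * (-5/2) * (-33/5) * (-29/11) = -87  (0 row swaps -> sign +1)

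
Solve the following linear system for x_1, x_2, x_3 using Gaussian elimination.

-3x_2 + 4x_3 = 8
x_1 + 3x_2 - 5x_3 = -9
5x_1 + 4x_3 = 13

Forward elimination on [A|b]:
R1 <-> R2   (pivot in column 1 was zero)
[ 1   3  -5  -9 ]
[ 0  -3   4   8 ]
[ 5   0   4  13 ]
R3 <- R3 - (5)*R1:  [   0  -15   29   58 ]
R3 <- R3 - (5)*R2:  [  0   0   9  18 ]
Row echelon form:
[ 1   3  -5  |  -9 ]
[ 0  -3   4  |   8 ]
[ 0   0   9  |  18 ]
Back-substitution:
x_3 = (18) / 9 = 2
x_2 = (8 - (4)*(2)) / -3 = 0
x_1 = (-9 - (3)*(0) - (-5)*(2)) / 1 = 1

(1, 0, 2)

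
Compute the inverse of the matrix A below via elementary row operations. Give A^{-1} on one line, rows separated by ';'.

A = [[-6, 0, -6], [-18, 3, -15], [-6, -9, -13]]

Gauss-Jordan on [A | I]:
R1 <- (1/-6)*R1:  [    1     0     1  |  -1/6     0     0 ]
R2 <- R2 - (-18)*R1:  [  0   3   3  |  -3   1   0 ]
R3 <- R3 - (-6)*R1:  [  0  -9  -7  |  -1   0   1 ]
R2 <- (1/3)*R2:  [   0    1    1  |   -1  1/3    0 ]
R3 <- R3 - (-9)*R2:  [   0    0    2  |  -10    3    1 ]
R3 <- (1/2)*R3:  [   0    0    1  |   -5  3/2  1/2 ]
R1 <- R1 - (1)*R3:  [    1     0     0  |  29/6  -3/2  -1/2 ]
R2 <- R2 - (1)*R3:  [    0     1     0  |     4  -7/6  -1/2 ]
Right block of [I | A^{-1}] is the inverse:
[ 29/6  -3/2  -1/2 ]
[    4  -7/6  -1/2 ]
[   -5   3/2   1/2 ]

inverse = [29/6 -3/2 -1/2; 4 -7/6 -1/2; -5 3/2 1/2]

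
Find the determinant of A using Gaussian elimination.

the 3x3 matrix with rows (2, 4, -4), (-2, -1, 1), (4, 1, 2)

det(A) = 18

Forward elimination:
R2 <- R2 - (-1)*R1:  [  0   3  -3 ]
R3 <- R3 - (2)*R1:  [  0  -7  10 ]
R3 <- R3 - (-7/3)*R2:  [ 0  0  3 ]
Upper-triangular form:
[ 2  4  -4 ]
[ 0  3  -3 ]
[ 0  0   3 ]
det(A) = (-1)^0 * (2) * (3) * (3) = 18  (0 row swaps -> sign +1)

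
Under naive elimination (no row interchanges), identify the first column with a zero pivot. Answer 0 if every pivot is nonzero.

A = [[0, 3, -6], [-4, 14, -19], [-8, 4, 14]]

Naive forward elimination:
Pivot entry (1,1) is zero but row 2 has -4 in column 1 -> naive elimination stops; a row interchange (e.g. R1 <-> R2) would be required here.

first zero-pivot column = 1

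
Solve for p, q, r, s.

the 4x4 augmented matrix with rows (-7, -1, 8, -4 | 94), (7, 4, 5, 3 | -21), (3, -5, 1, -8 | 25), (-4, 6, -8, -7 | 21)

(-5, 1, 5, -5)

Forward elimination on [A|b]:
R2 <- R2 - (-1)*R1:  [  0   3  13  -1  73 ]
R3 <- R3 - (-3/7)*R1:  [     0  -38/7   31/7  -68/7  457/7 ]
R4 <- R4 - (4/7)*R1:  [      0    46/7   -88/7   -33/7  -229/7 ]
R3 <- R3 - (-38/21)*R2:  [       0        0   587/21  -242/21  4145/21 ]
R4 <- R4 - (46/21)*R2:  [        0         0   -862/21    -53/21  -4045/21 ]
R4 <- R4 - (-862/587)*R3:  [          0           0           0  -11415/587   57075/587 ]
Row echelon form:
[ -7  -1       8          -4  |         94 ]
[  0   3      13          -1  |         73 ]
[  0   0  587/21     -242/21  |    4145/21 ]
[  0   0       0  -11415/587  |  57075/587 ]
Back-substitution:
s = (57075/587) / (-11415/587) = -5
r = (4145/21 - (-242/21)*(-5)) / (587/21) = 5
q = (73 - (13)*(5) - (-1)*(-5)) / 3 = 1
p = (94 - (-1)*(1) - (8)*(5) - (-4)*(-5)) / -7 = -5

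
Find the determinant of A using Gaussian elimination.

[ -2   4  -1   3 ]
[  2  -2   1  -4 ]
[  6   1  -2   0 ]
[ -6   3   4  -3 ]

det(A) = 104

Forward elimination:
R2 <- R2 - (-1)*R1:  [  0   2   0  -1 ]
R3 <- R3 - (-3)*R1:  [  0  13  -5   9 ]
R4 <- R4 - (3)*R1:  [   0   -9    7  -12 ]
R3 <- R3 - (13/2)*R2:  [    0     0    -5  31/2 ]
R4 <- R4 - (-9/2)*R2:  [     0      0      7  -33/2 ]
R4 <- R4 - (-7/5)*R3:  [    0     0     0  26/5 ]
Upper-triangular form:
[ -2  4  -1     3 ]
[  0  2   0    -1 ]
[  0  0  -5  31/2 ]
[  0  0   0  26/5 ]
det(A) = (-1)^0 * (-2) * (2) * (-5) * (26/5) = 104  (0 row swaps -> sign +1)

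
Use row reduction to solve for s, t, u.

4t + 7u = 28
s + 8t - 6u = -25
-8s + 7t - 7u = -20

(-1, 0, 4)

Forward elimination on [A|b]:
R1 <-> R2   (pivot in column 1 was zero)
[  1  8  -6  -25 ]
[  0  4   7   28 ]
[ -8  7  -7  -20 ]
R3 <- R3 - (-8)*R1:  [    0    71   -55  -220 ]
R3 <- R3 - (71/4)*R2:  [      0       0  -717/4    -717 ]
Row echelon form:
[ 1  8      -6  |   -25 ]
[ 0  4       7  |    28 ]
[ 0  0  -717/4  |  -717 ]
Back-substitution:
u = (-717) / (-717/4) = 4
t = (28 - (7)*(4)) / 4 = 0
s = (-25 - (8)*(0) - (-6)*(4)) / 1 = -1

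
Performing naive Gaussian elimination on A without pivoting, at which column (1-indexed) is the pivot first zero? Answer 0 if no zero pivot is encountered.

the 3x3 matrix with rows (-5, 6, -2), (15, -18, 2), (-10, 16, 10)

first zero-pivot column = 2

Naive forward elimination:
R2 <- R2 - (-3)*R1:  [  0   0  -4 ]
R3 <- R3 - (2)*R1:  [  0   4  14 ]
Matrix at this point:
[ -5  6  -2 ]
[  0  0  -4 ]
[  0  4  14 ]
Pivot entry (2,2) is zero but row 3 has 4 in column 2 -> naive elimination stops; a row interchange (e.g. R2 <-> R3) would be required here.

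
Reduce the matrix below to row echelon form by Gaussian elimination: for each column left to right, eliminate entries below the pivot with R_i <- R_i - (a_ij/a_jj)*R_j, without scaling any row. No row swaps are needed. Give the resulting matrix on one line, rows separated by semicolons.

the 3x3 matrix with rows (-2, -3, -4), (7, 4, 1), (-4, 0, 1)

REF = [-2 -3 -4; 0 -13/2 -13; 0 0 -3]

Forward elimination:
R2 <- R2 - (-7/2)*R1:  [     0  -13/2    -13 ]
R3 <- R3 - (2)*R1:  [ 0  6  9 ]
R3 <- R3 - (-12/13)*R2:  [  0   0  -3 ]
Row echelon form:
[ -2     -3   -4 ]
[  0  -13/2  -13 ]
[  0      0   -3 ]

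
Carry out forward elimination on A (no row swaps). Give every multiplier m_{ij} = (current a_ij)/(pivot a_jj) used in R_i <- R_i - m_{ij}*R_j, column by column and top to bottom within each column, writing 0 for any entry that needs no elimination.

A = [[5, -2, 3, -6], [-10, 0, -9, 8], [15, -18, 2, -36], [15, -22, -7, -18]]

Forward elimination:
R2 <- R2 - (-2)*R1:  [  0  -4  -3  -4 ]
R3 <- R3 - (3)*R1:  [   0  -12   -7  -18 ]
R4 <- R4 - (3)*R1:  [   0  -16  -16    0 ]
R3 <- R3 - (3)*R2:  [  0   0   2  -6 ]
R4 <- R4 - (4)*R2:  [  0   0  -4  16 ]
R4 <- R4 - (-2)*R3:  [ 0  0  0  4 ]
Multipliers (in order of application): m_{21} = -2, m_{31} = 3, m_{41} = 3, m_{32} = 3, m_{42} = 4, m_{43} = -2

multipliers: -2, 3, 3, 3, 4, -2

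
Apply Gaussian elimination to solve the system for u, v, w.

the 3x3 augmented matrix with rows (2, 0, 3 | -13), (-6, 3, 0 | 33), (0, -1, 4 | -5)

(-5, 1, -1)

Forward elimination on [A|b]:
R2 <- R2 - (-3)*R1:  [  0   3   9  -6 ]
R3 <- R3 - (-1/3)*R2:  [  0   0   7  -7 ]
Row echelon form:
[ 2  0  3  |  -13 ]
[ 0  3  9  |   -6 ]
[ 0  0  7  |   -7 ]
Back-substitution:
w = (-7) / 7 = -1
v = (-6 - (9)*(-1)) / 3 = 1
u = (-13 - (3)*(-1)) / 2 = -5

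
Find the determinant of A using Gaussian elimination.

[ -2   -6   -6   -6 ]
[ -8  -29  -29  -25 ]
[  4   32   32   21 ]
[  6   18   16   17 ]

Forward elimination:
R2 <- R2 - (4)*R1:  [  0  -5  -5  -1 ]
R3 <- R3 - (-2)*R1:  [  0  20  20   9 ]
R4 <- R4 - (-3)*R1:  [  0   0  -2  -1 ]
R3 <- R3 - (-4)*R2:  [ 0  0  0  5 ]
R3 <-> R4   (pivot in column 3 was zero)
[ -2  -6  -6  -6 ]
[  0  -5  -5  -1 ]
[  0   0  -2  -1 ]
[  0   0   0   5 ]
Upper-triangular form:
[ -2  -6  -6  -6 ]
[  0  -5  -5  -1 ]
[  0   0  -2  -1 ]
[  0   0   0   5 ]
det(A) = (-1)^1 * (-2) * (-5) * (-2) * (5) = 100  (1 row swap -> sign -1)

det(A) = 100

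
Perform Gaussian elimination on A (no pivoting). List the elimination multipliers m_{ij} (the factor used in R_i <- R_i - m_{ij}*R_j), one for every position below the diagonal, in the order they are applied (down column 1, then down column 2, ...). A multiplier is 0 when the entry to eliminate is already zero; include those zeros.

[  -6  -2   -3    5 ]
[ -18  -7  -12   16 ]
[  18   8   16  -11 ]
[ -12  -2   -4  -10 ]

Forward elimination:
R2 <- R2 - (3)*R1:  [  0  -1  -3   1 ]
R3 <- R3 - (-3)*R1:  [ 0  2  7  4 ]
R4 <- R4 - (2)*R1:  [   0    2    2  -20 ]
R3 <- R3 - (-2)*R2:  [ 0  0  1  6 ]
R4 <- R4 - (-2)*R2:  [   0    0   -4  -18 ]
R4 <- R4 - (-4)*R3:  [ 0  0  0  6 ]
Multipliers (in order of application): m_{21} = 3, m_{31} = -3, m_{41} = 2, m_{32} = -2, m_{42} = -2, m_{43} = -4

multipliers: 3, -3, 2, -2, -2, -4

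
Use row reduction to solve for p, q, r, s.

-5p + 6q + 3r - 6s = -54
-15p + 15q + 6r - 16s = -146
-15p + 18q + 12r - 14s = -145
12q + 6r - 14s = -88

(3, -1, -1, 5)

Forward elimination on [A|b]:
R2 <- R2 - (3)*R1:  [  0  -3  -3   2  16 ]
R3 <- R3 - (3)*R1:  [  0   0   3   4  17 ]
R4 <- R4 - (-4)*R2:  [   0    0   -6   -6  -24 ]
R4 <- R4 - (-2)*R3:  [  0   0   0   2  10 ]
Row echelon form:
[ -5   6   3  -6  |  -54 ]
[  0  -3  -3   2  |   16 ]
[  0   0   3   4  |   17 ]
[  0   0   0   2  |   10 ]
Back-substitution:
s = (10) / 2 = 5
r = (17 - (4)*(5)) / 3 = -1
q = (16 - (-3)*(-1) - (2)*(5)) / -3 = -1
p = (-54 - (6)*(-1) - (3)*(-1) - (-6)*(5)) / -5 = 3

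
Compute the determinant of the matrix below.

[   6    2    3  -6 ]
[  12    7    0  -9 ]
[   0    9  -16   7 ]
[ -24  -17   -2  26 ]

Forward elimination:
R2 <- R2 - (2)*R1:  [  0   3  -6   3 ]
R4 <- R4 - (-4)*R1:  [  0  -9  10   2 ]
R3 <- R3 - (3)*R2:  [  0   0   2  -2 ]
R4 <- R4 - (-3)*R2:  [  0   0  -8  11 ]
R4 <- R4 - (-4)*R3:  [ 0  0  0  3 ]
Upper-triangular form:
[ 6  2   3  -6 ]
[ 0  3  -6   3 ]
[ 0  0   2  -2 ]
[ 0  0   0   3 ]
det(A) = (-1)^0 * (6) * (3) * (2) * (3) = 108  (0 row swaps -> sign +1)

det(A) = 108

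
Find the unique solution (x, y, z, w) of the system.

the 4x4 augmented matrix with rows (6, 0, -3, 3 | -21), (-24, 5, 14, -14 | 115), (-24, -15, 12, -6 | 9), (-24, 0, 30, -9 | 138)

(-2, 5, 3, 0)

Forward elimination on [A|b]:
R2 <- R2 - (-4)*R1:  [  0   5   2  -2  31 ]
R3 <- R3 - (-4)*R1:  [   0  -15    0    6  -75 ]
R4 <- R4 - (-4)*R1:  [  0   0  18   3  54 ]
R3 <- R3 - (-3)*R2:  [  0   0   6   0  18 ]
R4 <- R4 - (3)*R3:  [ 0  0  0  3  0 ]
Row echelon form:
[ 6  0  -3   3  |  -21 ]
[ 0  5   2  -2  |   31 ]
[ 0  0   6   0  |   18 ]
[ 0  0   0   3  |    0 ]
Back-substitution:
w = (0) / 3 = 0
z = (18) / 6 = 3
y = (31 - (2)*(3) - (-2)*(0)) / 5 = 5
x = (-21 - (-3)*(3) - (3)*(0)) / 6 = -2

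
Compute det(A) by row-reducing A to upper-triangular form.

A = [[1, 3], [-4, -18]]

Forward elimination:
R2 <- R2 - (-4)*R1:  [  0  -6 ]
Upper-triangular form:
[ 1   3 ]
[ 0  -6 ]
det(A) = (-1)^0 * (1) * (-6) = -6  (0 row swaps -> sign +1)

det(A) = -6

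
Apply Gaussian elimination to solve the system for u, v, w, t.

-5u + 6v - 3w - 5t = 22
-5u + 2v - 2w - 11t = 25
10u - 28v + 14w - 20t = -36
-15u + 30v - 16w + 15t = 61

(-5, -1, -1, 0)

Forward elimination on [A|b]:
R2 <- R2 - (1)*R1:  [  0  -4   1  -6   3 ]
R3 <- R3 - (-2)*R1:  [   0  -16    8  -30    8 ]
R4 <- R4 - (3)*R1:  [  0  12  -7  30  -5 ]
R3 <- R3 - (4)*R2:  [  0   0   4  -6  -4 ]
R4 <- R4 - (-3)*R2:  [  0   0  -4  12   4 ]
R4 <- R4 - (-1)*R3:  [ 0  0  0  6  0 ]
Row echelon form:
[ -5   6  -3  -5  |  22 ]
[  0  -4   1  -6  |   3 ]
[  0   0   4  -6  |  -4 ]
[  0   0   0   6  |   0 ]
Back-substitution:
t = (0) / 6 = 0
w = (-4 - (-6)*(0)) / 4 = -1
v = (3 - (1)*(-1) - (-6)*(0)) / -4 = -1
u = (22 - (6)*(-1) - (-3)*(-1) - (-5)*(0)) / -5 = -5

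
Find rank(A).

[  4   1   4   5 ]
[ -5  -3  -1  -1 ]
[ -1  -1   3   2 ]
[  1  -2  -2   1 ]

rank(A) = 4

Row reduction:
R2 <- R2 - (-5/4)*R1:  [    0  -7/4     4  21/4 ]
R3 <- R3 - (-1/4)*R1:  [    0  -3/4     4  13/4 ]
R4 <- R4 - (1/4)*R1:  [    0  -9/4    -3  -1/4 ]
R3 <- R3 - (3/7)*R2:  [    0     0  16/7     1 ]
R4 <- R4 - (9/7)*R2:  [     0      0  -57/7     -7 ]
R4 <- R4 - (-57/16)*R3:  [      0       0       0  -55/16 ]
Row echelon form:
[ 4     1     4       5 ]
[ 0  -7/4     4    21/4 ]
[ 0     0  16/7       1 ]
[ 0     0     0  -55/16 ]
Nonzero rows / pivot columns: 4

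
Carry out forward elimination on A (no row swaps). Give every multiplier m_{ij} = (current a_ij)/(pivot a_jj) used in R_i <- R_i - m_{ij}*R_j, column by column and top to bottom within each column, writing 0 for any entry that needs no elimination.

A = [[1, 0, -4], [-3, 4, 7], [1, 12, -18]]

multipliers: -3, 1, 3

Forward elimination:
R2 <- R2 - (-3)*R1:  [  0   4  -5 ]
R3 <- R3 - (1)*R1:  [   0   12  -14 ]
R3 <- R3 - (3)*R2:  [ 0  0  1 ]
Multipliers (in order of application): m_{21} = -3, m_{31} = 1, m_{32} = 3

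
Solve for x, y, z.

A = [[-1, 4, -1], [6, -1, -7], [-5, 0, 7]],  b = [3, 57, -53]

(5, 1, -4)

Forward elimination on [A|b]:
R2 <- R2 - (-6)*R1:  [   0   23  -13   75 ]
R3 <- R3 - (5)*R1:  [   0  -20   12  -68 ]
R3 <- R3 - (-20/23)*R2:  [      0       0   16/23  -64/23 ]
Row echelon form:
[ -1   4     -1  |       3 ]
[  0  23    -13  |      75 ]
[  0   0  16/23  |  -64/23 ]
Back-substitution:
z = (-64/23) / (16/23) = -4
y = (75 - (-13)*(-4)) / 23 = 1
x = (3 - (4)*(1) - (-1)*(-4)) / -1 = 5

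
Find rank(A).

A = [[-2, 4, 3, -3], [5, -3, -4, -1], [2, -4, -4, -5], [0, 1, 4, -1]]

rank(A) = 4

Row reduction:
R2 <- R2 - (-5/2)*R1:  [     0      7    7/2  -17/2 ]
R3 <- R3 - (-1)*R1:  [  0   0  -1  -8 ]
R4 <- R4 - (1/7)*R2:  [    0     0   7/2  3/14 ]
R4 <- R4 - (-7/2)*R3:  [       0        0        0  -389/14 ]
Row echelon form:
[ -2  4    3       -3 ]
[  0  7  7/2    -17/2 ]
[  0  0   -1       -8 ]
[  0  0    0  -389/14 ]
Nonzero rows / pivot columns: 4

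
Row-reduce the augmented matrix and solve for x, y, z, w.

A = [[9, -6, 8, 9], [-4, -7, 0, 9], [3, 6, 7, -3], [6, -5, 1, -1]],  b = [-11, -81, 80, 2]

Forward elimination on [A|b]:
R2 <- R2 - (-4/9)*R1:  [      0   -29/3    32/9      13  -773/9 ]
R3 <- R3 - (1/3)*R1:  [     0      8   13/3     -6  251/3 ]
R4 <- R4 - (2/3)*R1:  [     0     -1  -13/3     -7   28/3 ]
R3 <- R3 - (-24/29)*R2:  [      0       0  211/29  138/29  365/29 ]
R4 <- R4 - (3/29)*R2:  [       0        0  -409/87  -242/29  1585/87 ]
R4 <- R4 - (-409/633)*R3:  [         0          0          0  -1112/211   5560/211 ]
Row echelon form:
[ 9     -6       8          9  |       -11 ]
[ 0  -29/3    32/9         13  |    -773/9 ]
[ 0      0  211/29     138/29  |    365/29 ]
[ 0      0       0  -1112/211  |  5560/211 ]
Back-substitution:
w = (5560/211) / (-1112/211) = -5
z = (365/29 - (138/29)*(-5)) / (211/29) = 5
y = (-773/9 - (32/9)*(5) - (13)*(-5)) / (-29/3) = 4
x = (-11 - (-6)*(4) - (8)*(5) - (9)*(-5)) / 9 = 2

(2, 4, 5, -5)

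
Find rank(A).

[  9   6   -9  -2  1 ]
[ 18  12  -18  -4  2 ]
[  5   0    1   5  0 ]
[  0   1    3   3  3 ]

Row reduction:
R2 <- R2 - (2)*R1:  [ 0  0  0  0  0 ]
R3 <- R3 - (5/9)*R1:  [     0  -10/3      6   55/9   -5/9 ]
R2 <-> R3   (pivot in column 2 was zero)
[ 9      6  -9    -2     1 ]
[ 0  -10/3   6  55/9  -5/9 ]
[ 0      0   0     0     0 ]
[ 0      1   3     3     3 ]
R4 <- R4 - (-3/10)*R2:  [    0     0  24/5  29/6  17/6 ]
R3 <-> R4   (pivot in column 3 was zero)
[ 9      6    -9    -2     1 ]
[ 0  -10/3     6  55/9  -5/9 ]
[ 0      0  24/5  29/6  17/6 ]
[ 0      0     0     0     0 ]
Row echelon form:
[ 9      6    -9    -2     1 ]
[ 0  -10/3     6  55/9  -5/9 ]
[ 0      0  24/5  29/6  17/6 ]
[ 0      0     0     0     0 ]
Nonzero rows / pivot columns: 3

rank(A) = 3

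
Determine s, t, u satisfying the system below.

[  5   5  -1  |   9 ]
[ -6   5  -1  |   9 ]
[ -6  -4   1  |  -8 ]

(0, 1, -4)

Forward elimination on [A|b]:
R2 <- R2 - (-6/5)*R1:  [     0     11  -11/5   99/5 ]
R3 <- R3 - (-6/5)*R1:  [    0     2  -1/5  14/5 ]
R3 <- R3 - (2/11)*R2:  [    0     0   1/5  -4/5 ]
Row echelon form:
[ 5   5     -1  |     9 ]
[ 0  11  -11/5  |  99/5 ]
[ 0   0    1/5  |  -4/5 ]
Back-substitution:
u = (-4/5) / (1/5) = -4
t = (99/5 - (-11/5)*(-4)) / 11 = 1
s = (9 - (5)*(1) - (-1)*(-4)) / 5 = 0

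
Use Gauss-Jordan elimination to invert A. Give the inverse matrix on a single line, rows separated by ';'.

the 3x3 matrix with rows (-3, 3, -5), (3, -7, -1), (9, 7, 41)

Gauss-Jordan on [A | I]:
R1 <- (1/-3)*R1:  [    1    -1   5/3  |  -1/3     0     0 ]
R2 <- R2 - (3)*R1:  [  0  -4  -6  |   1   1   0 ]
R3 <- R3 - (9)*R1:  [  0  16  26  |   3   0   1 ]
R2 <- (1/-4)*R2:  [    0     1   3/2  |  -1/4  -1/4     0 ]
R1 <- R1 - (-1)*R2:  [     1      0   19/6  |  -7/12   -1/4      0 ]
R3 <- R3 - (16)*R2:  [ 0  0  2  |  7  4  1 ]
R3 <- (1/2)*R3:  [   0    0    1  |  7/2    2  1/2 ]
R1 <- R1 - (19/6)*R3:  [      1       0       0  |   -35/3  -79/12  -19/12 ]
R2 <- R2 - (3/2)*R3:  [     0      1      0  |  -11/2  -13/4   -3/4 ]
Right block of [I | A^{-1}] is the inverse:
[ -35/3  -79/12  -19/12 ]
[ -11/2   -13/4    -3/4 ]
[   7/2       2     1/2 ]

inverse = [-35/3 -79/12 -19/12; -11/2 -13/4 -3/4; 7/2 2 1/2]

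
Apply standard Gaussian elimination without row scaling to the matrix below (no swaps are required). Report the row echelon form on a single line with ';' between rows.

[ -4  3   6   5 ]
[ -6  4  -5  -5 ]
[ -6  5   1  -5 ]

Forward elimination:
R2 <- R2 - (3/2)*R1:  [     0   -1/2    -14  -25/2 ]
R3 <- R3 - (3/2)*R1:  [     0    1/2     -8  -25/2 ]
R3 <- R3 - (-1)*R2:  [   0    0  -22  -25 ]
Row echelon form:
[ -4     3    6      5 ]
[  0  -1/2  -14  -25/2 ]
[  0     0  -22    -25 ]

REF = [-4 3 6 5; 0 -1/2 -14 -25/2; 0 0 -22 -25]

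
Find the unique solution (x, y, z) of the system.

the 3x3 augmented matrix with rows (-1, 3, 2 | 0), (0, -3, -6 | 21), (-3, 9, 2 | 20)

Forward elimination on [A|b]:
R3 <- R3 - (3)*R1:  [  0   0  -4  20 ]
Row echelon form:
[ -1   3   2  |   0 ]
[  0  -3  -6  |  21 ]
[  0   0  -4  |  20 ]
Back-substitution:
z = (20) / -4 = -5
y = (21 - (-6)*(-5)) / -3 = 3
x = (0 - (3)*(3) - (2)*(-5)) / -1 = -1

(-1, 3, -5)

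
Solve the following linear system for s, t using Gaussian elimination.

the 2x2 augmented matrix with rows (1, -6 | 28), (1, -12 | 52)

(4, -4)

Forward elimination on [A|b]:
R2 <- R2 - (1)*R1:  [  0  -6  24 ]
Row echelon form:
[ 1  -6  |  28 ]
[ 0  -6  |  24 ]
Back-substitution:
t = (24) / -6 = -4
s = (28 - (-6)*(-4)) / 1 = 4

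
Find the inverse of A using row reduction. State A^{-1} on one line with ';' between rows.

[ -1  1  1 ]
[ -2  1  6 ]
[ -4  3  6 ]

Gauss-Jordan on [A | I]:
R1 <- (1/-1)*R1:  [  1  -1  -1  |  -1   0   0 ]
R2 <- R2 - (-2)*R1:  [  0  -1   4  |  -2   1   0 ]
R3 <- R3 - (-4)*R1:  [  0  -1   2  |  -4   0   1 ]
R2 <- (1/-1)*R2:  [  0   1  -4  |   2  -1   0 ]
R1 <- R1 - (-1)*R2:  [  1   0  -5  |   1  -1   0 ]
R3 <- R3 - (-1)*R2:  [  0   0  -2  |  -2  -1   1 ]
R3 <- (1/-2)*R3:  [    0     0     1  |     1   1/2  -1/2 ]
R1 <- R1 - (-5)*R3:  [    1     0     0  |     6   3/2  -5/2 ]
R2 <- R2 - (-4)*R3:  [  0   1   0  |   6   1  -2 ]
Right block of [I | A^{-1}] is the inverse:
[ 6  3/2  -5/2 ]
[ 6    1    -2 ]
[ 1  1/2  -1/2 ]

inverse = [6 3/2 -5/2; 6 1 -2; 1 1/2 -1/2]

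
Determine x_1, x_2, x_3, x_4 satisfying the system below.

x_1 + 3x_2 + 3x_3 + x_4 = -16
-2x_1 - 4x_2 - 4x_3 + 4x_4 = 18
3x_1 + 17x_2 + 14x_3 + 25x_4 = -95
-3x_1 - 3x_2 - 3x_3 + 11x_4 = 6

(5, -4, -3, 0)

Forward elimination on [A|b]:
R2 <- R2 - (-2)*R1:  [   0    2    2    6  -14 ]
R3 <- R3 - (3)*R1:  [   0    8    5   22  -47 ]
R4 <- R4 - (-3)*R1:  [   0    6    6   14  -42 ]
R3 <- R3 - (4)*R2:  [  0   0  -3  -2   9 ]
R4 <- R4 - (3)*R2:  [  0   0   0  -4   0 ]
Row echelon form:
[ 1  3   3   1  |  -16 ]
[ 0  2   2   6  |  -14 ]
[ 0  0  -3  -2  |    9 ]
[ 0  0   0  -4  |    0 ]
Back-substitution:
x_4 = (0) / -4 = 0
x_3 = (9 - (-2)*(0)) / -3 = -3
x_2 = (-14 - (2)*(-3) - (6)*(0)) / 2 = -4
x_1 = (-16 - (3)*(-4) - (3)*(-3) - (1)*(0)) / 1 = 5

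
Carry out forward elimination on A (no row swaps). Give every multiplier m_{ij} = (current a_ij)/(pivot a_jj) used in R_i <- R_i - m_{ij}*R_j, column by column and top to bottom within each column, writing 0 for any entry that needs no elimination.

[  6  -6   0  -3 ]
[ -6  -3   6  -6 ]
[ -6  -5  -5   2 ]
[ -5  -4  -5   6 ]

Forward elimination:
R2 <- R2 - (-1)*R1:  [  0  -9   6  -9 ]
R3 <- R3 - (-1)*R1:  [   0  -11   -5   -1 ]
R4 <- R4 - (-5/6)*R1:  [   0   -9   -5  7/2 ]
R3 <- R3 - (11/9)*R2:  [     0      0  -37/3     10 ]
R4 <- R4 - (1)*R2:  [    0     0   -11  25/2 ]
R4 <- R4 - (33/37)*R3:  [      0       0       0  265/74 ]
Multipliers (in order of application): m_{21} = -1, m_{31} = -1, m_{41} = -5/6, m_{32} = 11/9, m_{42} = 1, m_{43} = 33/37

multipliers: -1, -1, -5/6, 11/9, 1, 33/37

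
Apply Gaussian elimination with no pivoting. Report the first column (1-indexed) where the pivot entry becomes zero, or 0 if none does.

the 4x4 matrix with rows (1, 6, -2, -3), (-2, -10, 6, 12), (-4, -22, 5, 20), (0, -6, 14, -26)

Naive forward elimination:
R2 <- R2 - (-2)*R1:  [ 0  2  2  6 ]
R3 <- R3 - (-4)*R1:  [  0   2  -3   8 ]
R3 <- R3 - (1)*R2:  [  0   0  -5   2 ]
R4 <- R4 - (-3)*R2:  [  0   0  20  -8 ]
R4 <- R4 - (-4)*R3:  [ 0  0  0  0 ]
Matrix at this point:
[ 1  6  -2  -3 ]
[ 0  2   2   6 ]
[ 0  0  -5   2 ]
[ 0  0   0   0 ]
Pivot entry (4,4) in the last row is zero and there are no rows below to swap with -> zero pivot in column 4 (A is singular).

first zero-pivot column = 4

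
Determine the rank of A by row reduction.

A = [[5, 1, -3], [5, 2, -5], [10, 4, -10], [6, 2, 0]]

Row reduction:
R2 <- R2 - (1)*R1:  [  0   1  -2 ]
R3 <- R3 - (2)*R1:  [  0   2  -4 ]
R4 <- R4 - (6/5)*R1:  [    0   4/5  18/5 ]
R3 <- R3 - (2)*R2:  [ 0  0  0 ]
R4 <- R4 - (4/5)*R2:  [    0     0  26/5 ]
R3 <-> R4   (pivot in column 3 was zero)
[ 5  1    -3 ]
[ 0  1    -2 ]
[ 0  0  26/5 ]
[ 0  0     0 ]
Row echelon form:
[ 5  1    -3 ]
[ 0  1    -2 ]
[ 0  0  26/5 ]
[ 0  0     0 ]
Nonzero rows / pivot columns: 3

rank(A) = 3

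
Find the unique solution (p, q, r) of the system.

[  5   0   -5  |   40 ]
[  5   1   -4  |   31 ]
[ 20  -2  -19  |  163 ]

Forward elimination on [A|b]:
R2 <- R2 - (1)*R1:  [  0   1   1  -9 ]
R3 <- R3 - (4)*R1:  [  0  -2   1   3 ]
R3 <- R3 - (-2)*R2:  [   0    0    3  -15 ]
Row echelon form:
[ 5  0  -5  |   40 ]
[ 0  1   1  |   -9 ]
[ 0  0   3  |  -15 ]
Back-substitution:
r = (-15) / 3 = -5
q = (-9 - (1)*(-5)) / 1 = -4
p = (40 - (-5)*(-5)) / 5 = 3

(3, -4, -5)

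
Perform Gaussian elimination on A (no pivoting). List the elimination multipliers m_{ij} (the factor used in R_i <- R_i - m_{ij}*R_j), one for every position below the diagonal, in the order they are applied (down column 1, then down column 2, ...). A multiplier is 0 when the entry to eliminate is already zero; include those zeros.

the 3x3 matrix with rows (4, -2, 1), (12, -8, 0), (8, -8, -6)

Forward elimination:
R2 <- R2 - (3)*R1:  [  0  -2  -3 ]
R3 <- R3 - (2)*R1:  [  0  -4  -8 ]
R3 <- R3 - (2)*R2:  [  0   0  -2 ]
Multipliers (in order of application): m_{21} = 3, m_{31} = 2, m_{32} = 2

multipliers: 3, 2, 2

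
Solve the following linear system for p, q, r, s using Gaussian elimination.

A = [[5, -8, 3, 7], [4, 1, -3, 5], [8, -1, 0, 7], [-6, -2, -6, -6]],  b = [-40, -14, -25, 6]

(-1, 3, 1, -2)

Forward elimination on [A|b]:
R2 <- R2 - (4/5)*R1:  [     0   37/5  -27/5   -3/5     18 ]
R3 <- R3 - (8/5)*R1:  [     0   59/5  -24/5  -21/5     39 ]
R4 <- R4 - (-6/5)*R1:  [     0  -58/5  -12/5   12/5    -42 ]
R3 <- R3 - (59/37)*R2:  [       0        0   141/37  -120/37   381/37 ]
R4 <- R4 - (-58/37)*R2:  [       0        0  -402/37    54/37  -510/37 ]
R4 <- R4 - (-134/47)*R3:  [       0        0        0  -366/47   732/47 ]
Row echelon form:
[ 5    -8       3        7  |     -40 ]
[ 0  37/5   -27/5     -3/5  |      18 ]
[ 0     0  141/37  -120/37  |  381/37 ]
[ 0     0       0  -366/47  |  732/47 ]
Back-substitution:
s = (732/47) / (-366/47) = -2
r = (381/37 - (-120/37)*(-2)) / (141/37) = 1
q = (18 - (-27/5)*(1) - (-3/5)*(-2)) / (37/5) = 3
p = (-40 - (-8)*(3) - (3)*(1) - (7)*(-2)) / 5 = -1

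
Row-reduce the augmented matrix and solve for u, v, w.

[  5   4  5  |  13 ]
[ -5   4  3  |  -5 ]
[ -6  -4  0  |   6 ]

Forward elimination on [A|b]:
R2 <- R2 - (-1)*R1:  [ 0  8  8  8 ]
R3 <- R3 - (-6/5)*R1:  [     0    4/5      6  108/5 ]
R3 <- R3 - (1/10)*R2:  [     0      0   26/5  104/5 ]
Row echelon form:
[ 5  4     5  |     13 ]
[ 0  8     8  |      8 ]
[ 0  0  26/5  |  104/5 ]
Back-substitution:
w = (104/5) / (26/5) = 4
v = (8 - (8)*(4)) / 8 = -3
u = (13 - (4)*(-3) - (5)*(4)) / 5 = 1

(1, -3, 4)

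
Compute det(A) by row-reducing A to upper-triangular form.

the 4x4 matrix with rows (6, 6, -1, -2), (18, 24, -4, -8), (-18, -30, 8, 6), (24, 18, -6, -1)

Forward elimination:
R2 <- R2 - (3)*R1:  [  0   6  -1  -2 ]
R3 <- R3 - (-3)*R1:  [   0  -12    5    0 ]
R4 <- R4 - (4)*R1:  [  0  -6  -2   7 ]
R3 <- R3 - (-2)*R2:  [  0   0   3  -4 ]
R4 <- R4 - (-1)*R2:  [  0   0  -3   5 ]
R4 <- R4 - (-1)*R3:  [ 0  0  0  1 ]
Upper-triangular form:
[ 6  6  -1  -2 ]
[ 0  6  -1  -2 ]
[ 0  0   3  -4 ]
[ 0  0   0   1 ]
det(A) = (-1)^0 * (6) * (6) * (3) * (1) = 108  (0 row swaps -> sign +1)

det(A) = 108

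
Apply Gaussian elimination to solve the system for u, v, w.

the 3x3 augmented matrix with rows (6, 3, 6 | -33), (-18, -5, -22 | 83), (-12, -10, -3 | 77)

(-2, -5, -1)

Forward elimination on [A|b]:
R2 <- R2 - (-3)*R1:  [   0    4   -4  -16 ]
R3 <- R3 - (-2)*R1:  [  0  -4   9  11 ]
R3 <- R3 - (-1)*R2:  [  0   0   5  -5 ]
Row echelon form:
[ 6  3   6  |  -33 ]
[ 0  4  -4  |  -16 ]
[ 0  0   5  |   -5 ]
Back-substitution:
w = (-5) / 5 = -1
v = (-16 - (-4)*(-1)) / 4 = -5
u = (-33 - (3)*(-5) - (6)*(-1)) / 6 = -2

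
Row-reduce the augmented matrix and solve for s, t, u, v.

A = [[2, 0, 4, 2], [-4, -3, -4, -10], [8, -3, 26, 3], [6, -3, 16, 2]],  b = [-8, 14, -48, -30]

Forward elimination on [A|b]:
R2 <- R2 - (-2)*R1:  [  0  -3   4  -6  -2 ]
R3 <- R3 - (4)*R1:  [   0   -3   10   -5  -16 ]
R4 <- R4 - (3)*R1:  [  0  -3   4  -4  -6 ]
R3 <- R3 - (1)*R2:  [   0    0    6    1  -14 ]
R4 <- R4 - (1)*R2:  [  0   0   0   2  -4 ]
Row echelon form:
[ 2   0  4   2  |   -8 ]
[ 0  -3  4  -6  |   -2 ]
[ 0   0  6   1  |  -14 ]
[ 0   0  0   2  |   -4 ]
Back-substitution:
v = (-4) / 2 = -2
u = (-14 - (1)*(-2)) / 6 = -2
t = (-2 - (4)*(-2) - (-6)*(-2)) / -3 = 2
s = (-8 - (4)*(-2) - (2)*(-2)) / 2 = 2

(2, 2, -2, -2)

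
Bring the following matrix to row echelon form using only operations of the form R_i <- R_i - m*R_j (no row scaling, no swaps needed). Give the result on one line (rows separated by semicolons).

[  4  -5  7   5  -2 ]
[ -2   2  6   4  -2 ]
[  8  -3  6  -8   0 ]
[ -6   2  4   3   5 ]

Forward elimination:
R2 <- R2 - (-1/2)*R1:  [    0  -1/2  19/2  13/2    -3 ]
R3 <- R3 - (2)*R1:  [   0    7   -8  -18    4 ]
R4 <- R4 - (-3/2)*R1:  [     0  -11/2   29/2   21/2      2 ]
R3 <- R3 - (-14)*R2:  [   0    0  125   73  -38 ]
R4 <- R4 - (11)*R2:  [   0    0  -90  -61   35 ]
R4 <- R4 - (-18/25)*R3:  [       0        0        0  -211/25   191/25 ]
Row echelon form:
[ 4    -5     7        5      -2 ]
[ 0  -1/2  19/2     13/2      -3 ]
[ 0     0   125       73     -38 ]
[ 0     0     0  -211/25  191/25 ]

REF = [4 -5 7 5 -2; 0 -1/2 19/2 13/2 -3; 0 0 125 73 -38; 0 0 0 -211/25 191/25]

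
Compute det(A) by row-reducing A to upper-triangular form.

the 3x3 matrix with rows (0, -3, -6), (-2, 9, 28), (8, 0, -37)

det(A) = -18

Forward elimination:
R1 <-> R2   (pivot in column 1 was zero)
[ -2   9   28 ]
[  0  -3   -6 ]
[  8   0  -37 ]
R3 <- R3 - (-4)*R1:  [  0  36  75 ]
R3 <- R3 - (-12)*R2:  [ 0  0  3 ]
Upper-triangular form:
[ -2   9  28 ]
[  0  -3  -6 ]
[  0   0   3 ]
det(A) = (-1)^1 * (-2) * (-3) * (3) = -18  (1 row swap -> sign -1)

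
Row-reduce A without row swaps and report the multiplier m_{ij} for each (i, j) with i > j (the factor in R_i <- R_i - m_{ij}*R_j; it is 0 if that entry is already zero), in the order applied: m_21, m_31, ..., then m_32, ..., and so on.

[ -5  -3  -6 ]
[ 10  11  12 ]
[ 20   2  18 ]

Forward elimination:
R2 <- R2 - (-2)*R1:  [ 0  5  0 ]
R3 <- R3 - (-4)*R1:  [   0  -10   -6 ]
R3 <- R3 - (-2)*R2:  [  0   0  -6 ]
Multipliers (in order of application): m_{21} = -2, m_{31} = -4, m_{32} = -2

multipliers: -2, -4, -2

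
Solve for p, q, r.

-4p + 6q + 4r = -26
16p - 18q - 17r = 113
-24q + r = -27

(5, 1, -3)

Forward elimination on [A|b]:
R2 <- R2 - (-4)*R1:  [  0   6  -1   9 ]
R3 <- R3 - (-4)*R2:  [  0   0  -3   9 ]
Row echelon form:
[ -4  6   4  |  -26 ]
[  0  6  -1  |    9 ]
[  0  0  -3  |    9 ]
Back-substitution:
r = (9) / -3 = -3
q = (9 - (-1)*(-3)) / 6 = 1
p = (-26 - (6)*(1) - (4)*(-3)) / -4 = 5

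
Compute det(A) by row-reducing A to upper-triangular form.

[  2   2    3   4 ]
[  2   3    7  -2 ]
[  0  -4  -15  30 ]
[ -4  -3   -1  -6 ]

Forward elimination:
R2 <- R2 - (1)*R1:  [  0   1   4  -6 ]
R4 <- R4 - (-2)*R1:  [ 0  1  5  2 ]
R3 <- R3 - (-4)*R2:  [ 0  0  1  6 ]
R4 <- R4 - (1)*R2:  [ 0  0  1  8 ]
R4 <- R4 - (1)*R3:  [ 0  0  0  2 ]
Upper-triangular form:
[ 2  2  3   4 ]
[ 0  1  4  -6 ]
[ 0  0  1   6 ]
[ 0  0  0   2 ]
det(A) = (-1)^0 * (2) * (1) * (1) * (2) = 4  (0 row swaps -> sign +1)

det(A) = 4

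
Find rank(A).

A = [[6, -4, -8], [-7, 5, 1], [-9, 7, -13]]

rank(A) = 2

Row reduction:
R2 <- R2 - (-7/6)*R1:  [     0    1/3  -25/3 ]
R3 <- R3 - (-3/2)*R1:  [   0    1  -25 ]
R3 <- R3 - (3)*R2:  [ 0  0  0 ]
Row echelon form:
[ 6   -4     -8 ]
[ 0  1/3  -25/3 ]
[ 0    0      0 ]
Nonzero rows / pivot columns: 2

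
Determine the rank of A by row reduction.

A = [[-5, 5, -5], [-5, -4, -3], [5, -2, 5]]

Row reduction:
R2 <- R2 - (1)*R1:  [  0  -9   2 ]
R3 <- R3 - (-1)*R1:  [ 0  3  0 ]
R3 <- R3 - (-1/3)*R2:  [   0    0  2/3 ]
Row echelon form:
[ -5   5   -5 ]
[  0  -9    2 ]
[  0   0  2/3 ]
Nonzero rows / pivot columns: 3

rank(A) = 3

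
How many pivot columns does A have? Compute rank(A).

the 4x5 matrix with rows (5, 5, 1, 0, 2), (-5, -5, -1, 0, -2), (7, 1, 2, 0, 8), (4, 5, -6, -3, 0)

Row reduction:
R2 <- R2 - (-1)*R1:  [ 0  0  0  0  0 ]
R3 <- R3 - (7/5)*R1:  [    0    -6   3/5     0  26/5 ]
R4 <- R4 - (4/5)*R1:  [     0      1  -34/5     -3   -8/5 ]
R2 <-> R3   (pivot in column 2 was zero)
[ 5   5      1   0     2 ]
[ 0  -6    3/5   0  26/5 ]
[ 0   0      0   0     0 ]
[ 0   1  -34/5  -3  -8/5 ]
R4 <- R4 - (-1/6)*R2:  [      0       0  -67/10      -3  -11/15 ]
R3 <-> R4   (pivot in column 3 was zero)
[ 5   5       1   0       2 ]
[ 0  -6     3/5   0    26/5 ]
[ 0   0  -67/10  -3  -11/15 ]
[ 0   0       0   0       0 ]
Row echelon form:
[ 5   5       1   0       2 ]
[ 0  -6     3/5   0    26/5 ]
[ 0   0  -67/10  -3  -11/15 ]
[ 0   0       0   0       0 ]
Nonzero rows / pivot columns: 3

rank(A) = 3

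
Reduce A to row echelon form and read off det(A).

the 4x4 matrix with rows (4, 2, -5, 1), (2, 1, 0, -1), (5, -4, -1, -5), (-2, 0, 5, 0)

Forward elimination:
R2 <- R2 - (1/2)*R1:  [    0     0   5/2  -3/2 ]
R3 <- R3 - (5/4)*R1:  [     0  -13/2   21/4  -25/4 ]
R4 <- R4 - (-1/2)*R1:  [   0    1  5/2  1/2 ]
R2 <-> R3   (pivot in column 2 was zero)
[ 4      2    -5      1 ]
[ 0  -13/2  21/4  -25/4 ]
[ 0      0   5/2   -3/2 ]
[ 0      1   5/2    1/2 ]
R4 <- R4 - (-2/13)*R2:  [     0      0  43/13  -6/13 ]
R4 <- R4 - (86/65)*R3:  [     0      0      0  99/65 ]
Upper-triangular form:
[ 4      2    -5      1 ]
[ 0  -13/2  21/4  -25/4 ]
[ 0      0   5/2   -3/2 ]
[ 0      0     0  99/65 ]
det(A) = (-1)^1 * (4) * (-13/2) * (5/2) * (99/65) = 99  (1 row swap -> sign -1)

det(A) = 99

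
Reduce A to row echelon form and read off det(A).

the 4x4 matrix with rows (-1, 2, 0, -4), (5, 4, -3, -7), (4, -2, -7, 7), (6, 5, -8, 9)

det(A) = 1266

Forward elimination:
R2 <- R2 - (-5)*R1:  [   0   14   -3  -27 ]
R3 <- R3 - (-4)*R1:  [  0   6  -7  -9 ]
R4 <- R4 - (-6)*R1:  [   0   17   -8  -15 ]
R3 <- R3 - (3/7)*R2:  [     0      0  -40/7   18/7 ]
R4 <- R4 - (17/14)*R2:  [      0       0  -61/14  249/14 ]
R4 <- R4 - (61/80)*R3:  [      0       0       0  633/40 ]
Upper-triangular form:
[ -1   2      0      -4 ]
[  0  14     -3     -27 ]
[  0   0  -40/7    18/7 ]
[  0   0      0  633/40 ]
det(A) = (-1)^0 * (-1) * (14) * (-40/7) * (633/40) = 1266  (0 row swaps -> sign +1)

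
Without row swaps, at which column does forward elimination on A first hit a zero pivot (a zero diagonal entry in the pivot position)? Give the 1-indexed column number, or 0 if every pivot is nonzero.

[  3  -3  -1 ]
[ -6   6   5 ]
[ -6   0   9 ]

first zero-pivot column = 2

Naive forward elimination:
R2 <- R2 - (-2)*R1:  [ 0  0  3 ]
R3 <- R3 - (-2)*R1:  [  0  -6   7 ]
Matrix at this point:
[ 3  -3  -1 ]
[ 0   0   3 ]
[ 0  -6   7 ]
Pivot entry (2,2) is zero but row 3 has -6 in column 2 -> naive elimination stops; a row interchange (e.g. R2 <-> R3) would be required here.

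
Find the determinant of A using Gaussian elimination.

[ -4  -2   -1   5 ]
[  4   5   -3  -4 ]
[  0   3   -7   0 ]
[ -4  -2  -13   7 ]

Forward elimination:
R2 <- R2 - (-1)*R1:  [  0   3  -4   1 ]
R4 <- R4 - (1)*R1:  [   0    0  -12    2 ]
R3 <- R3 - (1)*R2:  [  0   0  -3  -1 ]
R4 <- R4 - (4)*R3:  [ 0  0  0  6 ]
Upper-triangular form:
[ -4  -2  -1   5 ]
[  0   3  -4   1 ]
[  0   0  -3  -1 ]
[  0   0   0   6 ]
det(A) = (-1)^0 * (-4) * (3) * (-3) * (6) = 216  (0 row swaps -> sign +1)

det(A) = 216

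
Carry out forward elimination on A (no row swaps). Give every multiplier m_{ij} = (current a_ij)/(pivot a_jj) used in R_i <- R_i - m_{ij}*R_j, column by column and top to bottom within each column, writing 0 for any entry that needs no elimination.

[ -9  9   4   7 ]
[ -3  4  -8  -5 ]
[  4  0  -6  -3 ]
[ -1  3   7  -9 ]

Forward elimination:
R2 <- R2 - (1/3)*R1:  [     0      1  -28/3  -22/3 ]
R3 <- R3 - (-4/9)*R1:  [     0      4  -38/9    1/9 ]
R4 <- R4 - (1/9)*R1:  [     0      2   59/9  -88/9 ]
R3 <- R3 - (4)*R2:  [     0      0  298/9  265/9 ]
R4 <- R4 - (2)*R2:  [     0      0  227/9   44/9 ]
R4 <- R4 - (227/298)*R3:  [         0          0          0  -5227/298 ]
Multipliers (in order of application): m_{21} = 1/3, m_{31} = -4/9, m_{41} = 1/9, m_{32} = 4, m_{42} = 2, m_{43} = 227/298

multipliers: 1/3, -4/9, 1/9, 4, 2, 227/298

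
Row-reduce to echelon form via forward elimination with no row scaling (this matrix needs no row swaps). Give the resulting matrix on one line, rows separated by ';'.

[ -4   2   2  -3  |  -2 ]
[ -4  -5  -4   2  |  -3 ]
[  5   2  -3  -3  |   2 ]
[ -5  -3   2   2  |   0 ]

REF = [-4 2 2 -3 -2; 0 -7 -6 5 -1; 0 0 -61/14 -99/28 -8/7; 0 0 0 -195/122 133/61]

Forward elimination:
R2 <- R2 - (1)*R1:  [  0  -7  -6   5  -1 ]
R3 <- R3 - (-5/4)*R1:  [     0    9/2   -1/2  -27/4   -1/2 ]
R4 <- R4 - (5/4)*R1:  [     0  -11/2   -1/2   23/4    5/2 ]
R3 <- R3 - (-9/14)*R2:  [      0       0  -61/14  -99/28    -8/7 ]
R4 <- R4 - (11/14)*R2:  [     0      0  59/14  51/28   23/7 ]
R4 <- R4 - (-59/61)*R3:  [        0         0         0  -195/122    133/61 ]
Row echelon form:
[ -4   2       2        -3  |      -2 ]
[  0  -7      -6         5  |      -1 ]
[  0   0  -61/14    -99/28  |    -8/7 ]
[  0   0       0  -195/122  |  133/61 ]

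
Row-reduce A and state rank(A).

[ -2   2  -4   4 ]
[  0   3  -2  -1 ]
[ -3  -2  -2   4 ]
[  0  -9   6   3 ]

rank(A) = 3

Row reduction:
R3 <- R3 - (3/2)*R1:  [  0  -5   4  -2 ]
R3 <- R3 - (-5/3)*R2:  [     0      0    2/3  -11/3 ]
R4 <- R4 - (-3)*R2:  [ 0  0  0  0 ]
Row echelon form:
[ -2  2   -4      4 ]
[  0  3   -2     -1 ]
[  0  0  2/3  -11/3 ]
[  0  0    0      0 ]
Nonzero rows / pivot columns: 3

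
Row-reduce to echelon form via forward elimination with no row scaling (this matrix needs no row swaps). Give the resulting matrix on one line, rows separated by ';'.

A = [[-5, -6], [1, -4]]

Forward elimination:
R2 <- R2 - (-1/5)*R1:  [     0  -26/5 ]
Row echelon form:
[ -5     -6 ]
[  0  -26/5 ]

REF = [-5 -6; 0 -26/5]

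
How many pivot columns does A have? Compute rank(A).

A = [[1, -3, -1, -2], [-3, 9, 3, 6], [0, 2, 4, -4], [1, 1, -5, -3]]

Row reduction:
R2 <- R2 - (-3)*R1:  [ 0  0  0  0 ]
R4 <- R4 - (1)*R1:  [  0   4  -4  -1 ]
R2 <-> R3   (pivot in column 2 was zero)
[ 1  -3  -1  -2 ]
[ 0   2   4  -4 ]
[ 0   0   0   0 ]
[ 0   4  -4  -1 ]
R4 <- R4 - (2)*R2:  [   0    0  -12    7 ]
R3 <-> R4   (pivot in column 3 was zero)
[ 1  -3   -1  -2 ]
[ 0   2    4  -4 ]
[ 0   0  -12   7 ]
[ 0   0    0   0 ]
Row echelon form:
[ 1  -3   -1  -2 ]
[ 0   2    4  -4 ]
[ 0   0  -12   7 ]
[ 0   0    0   0 ]
Nonzero rows / pivot columns: 3

rank(A) = 3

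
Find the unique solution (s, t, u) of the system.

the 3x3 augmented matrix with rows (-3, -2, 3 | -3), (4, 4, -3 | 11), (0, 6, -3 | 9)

Forward elimination on [A|b]:
R2 <- R2 - (-4/3)*R1:  [   0  4/3    1    7 ]
R3 <- R3 - (9/2)*R2:  [     0      0  -15/2  -45/2 ]
Row echelon form:
[ -3   -2      3  |     -3 ]
[  0  4/3      1  |      7 ]
[  0    0  -15/2  |  -45/2 ]
Back-substitution:
u = (-45/2) / (-15/2) = 3
t = (7 - (1)*(3)) / (4/3) = 3
s = (-3 - (-2)*(3) - (3)*(3)) / -3 = 2

(2, 3, 3)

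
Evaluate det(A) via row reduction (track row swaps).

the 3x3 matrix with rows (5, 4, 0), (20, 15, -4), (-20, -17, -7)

det(A) = 15

Forward elimination:
R2 <- R2 - (4)*R1:  [  0  -1  -4 ]
R3 <- R3 - (-4)*R1:  [  0  -1  -7 ]
R3 <- R3 - (1)*R2:  [  0   0  -3 ]
Upper-triangular form:
[ 5   4   0 ]
[ 0  -1  -4 ]
[ 0   0  -3 ]
det(A) = (-1)^0 * (5) * (-1) * (-3) = 15  (0 row swaps -> sign +1)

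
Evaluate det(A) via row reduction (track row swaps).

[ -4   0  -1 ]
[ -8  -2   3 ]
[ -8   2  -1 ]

det(A) = 48

Forward elimination:
R2 <- R2 - (2)*R1:  [  0  -2   5 ]
R3 <- R3 - (2)*R1:  [ 0  2  1 ]
R3 <- R3 - (-1)*R2:  [ 0  0  6 ]
Upper-triangular form:
[ -4   0  -1 ]
[  0  -2   5 ]
[  0   0   6 ]
det(A) = (-1)^0 * (-4) * (-2) * (6) = 48  (0 row swaps -> sign +1)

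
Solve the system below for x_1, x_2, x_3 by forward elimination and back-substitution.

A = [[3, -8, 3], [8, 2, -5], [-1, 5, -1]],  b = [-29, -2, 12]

(-3, 1, -4)

Forward elimination on [A|b]:
R2 <- R2 - (8/3)*R1:  [     0   70/3    -13  226/3 ]
R3 <- R3 - (-1/3)*R1:  [   0  7/3    0  7/3 ]
R3 <- R3 - (1/10)*R2:  [     0      0  13/10  -26/5 ]
Row echelon form:
[ 3    -8      3  |    -29 ]
[ 0  70/3    -13  |  226/3 ]
[ 0     0  13/10  |  -26/5 ]
Back-substitution:
x_3 = (-26/5) / (13/10) = -4
x_2 = (226/3 - (-13)*(-4)) / (70/3) = 1
x_1 = (-29 - (-8)*(1) - (3)*(-4)) / 3 = -3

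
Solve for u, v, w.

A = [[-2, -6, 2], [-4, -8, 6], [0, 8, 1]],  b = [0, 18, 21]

Forward elimination on [A|b]:
R2 <- R2 - (2)*R1:  [  0   4   2  18 ]
R3 <- R3 - (2)*R2:  [   0    0   -3  -15 ]
Row echelon form:
[ -2  -6   2  |    0 ]
[  0   4   2  |   18 ]
[  0   0  -3  |  -15 ]
Back-substitution:
w = (-15) / -3 = 5
v = (18 - (2)*(5)) / 4 = 2
u = (0 - (-6)*(2) - (2)*(5)) / -2 = -1

(-1, 2, 5)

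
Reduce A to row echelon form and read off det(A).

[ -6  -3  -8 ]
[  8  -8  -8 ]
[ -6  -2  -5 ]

Forward elimination:
R2 <- R2 - (-4/3)*R1:  [     0    -12  -56/3 ]
R3 <- R3 - (1)*R1:  [ 0  1  3 ]
R3 <- R3 - (-1/12)*R2:  [    0     0  13/9 ]
Upper-triangular form:
[ -6   -3     -8 ]
[  0  -12  -56/3 ]
[  0    0   13/9 ]
det(A) = (-1)^0 * (-6) * (-12) * (13/9) = 104  (0 row swaps -> sign +1)

det(A) = 104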